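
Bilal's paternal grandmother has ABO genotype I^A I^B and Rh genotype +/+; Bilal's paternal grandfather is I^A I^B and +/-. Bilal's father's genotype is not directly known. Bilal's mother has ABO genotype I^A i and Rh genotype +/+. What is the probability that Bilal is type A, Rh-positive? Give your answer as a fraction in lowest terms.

1/2

Bilal's father's ABO genotype from I^A I^B × I^A I^B: 1/4 I^A I^A, 1/2 I^A I^B, 1/4 I^B I^B.
Crossing each possibility with the mother I^A i and summing P(type A): 1/4·1 + 1/2·1/2 + 1/4·0 = 1/2.
Similarly for Rh via the father's Rh distribution: P(Rh+) = 1.
Independent loci: 1/2 × 1 = 1/2.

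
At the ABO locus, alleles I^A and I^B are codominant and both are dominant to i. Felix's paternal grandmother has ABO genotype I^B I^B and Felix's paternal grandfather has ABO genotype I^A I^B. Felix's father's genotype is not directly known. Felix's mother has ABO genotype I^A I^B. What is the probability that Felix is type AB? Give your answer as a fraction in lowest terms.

1/2

Felix's father's ABO genotype from I^B I^B × I^A I^B: 1/2 I^A I^B, 1/2 I^B I^B.
Crossing each possibility with the mother I^A I^B and summing P(type AB): 1/2·1/2 + 1/2·1/2 = 1/2.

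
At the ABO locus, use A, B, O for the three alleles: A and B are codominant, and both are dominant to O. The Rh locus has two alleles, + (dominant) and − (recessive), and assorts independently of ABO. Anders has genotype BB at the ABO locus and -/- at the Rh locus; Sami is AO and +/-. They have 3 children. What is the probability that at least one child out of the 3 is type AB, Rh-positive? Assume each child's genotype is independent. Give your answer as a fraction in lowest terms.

ABO cross BB × AO → 1/2 B, 1/2 AB.
Rh cross -/- × +/- → 1/2 Rh+, 1/2 Rh-; so P(type AB, Rh-positive) = 1/2 × 1/2 = 1/4 per child.
P(none) = (3/4)^3 = 27/64; P(at least one) = 1 − 27/64 = 37/64.

37/64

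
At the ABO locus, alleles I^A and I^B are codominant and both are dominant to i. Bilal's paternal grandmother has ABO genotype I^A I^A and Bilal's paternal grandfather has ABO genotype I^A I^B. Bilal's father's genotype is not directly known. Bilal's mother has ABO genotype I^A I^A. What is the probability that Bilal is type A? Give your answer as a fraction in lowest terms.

3/4

Bilal's father's ABO genotype from I^A I^A × I^A I^B: 1/2 I^A I^A, 1/2 I^A I^B.
Crossing each possibility with the mother I^A I^A and summing P(type A): 1/2·1 + 1/2·1/2 = 3/4.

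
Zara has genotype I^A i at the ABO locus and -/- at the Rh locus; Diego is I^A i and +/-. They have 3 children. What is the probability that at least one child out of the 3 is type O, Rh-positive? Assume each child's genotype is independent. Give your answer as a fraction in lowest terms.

169/512

ABO cross I^A i × I^A i → 1/4 O, 3/4 A.
Rh cross -/- × +/- → 1/2 Rh+, 1/2 Rh-; so P(type O, Rh-positive) = 1/4 × 1/2 = 1/8 per child.
P(none) = (7/8)^3 = 343/512; P(at least one) = 1 − 343/512 = 169/512.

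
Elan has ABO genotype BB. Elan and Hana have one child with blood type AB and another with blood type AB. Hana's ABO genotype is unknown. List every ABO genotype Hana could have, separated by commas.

For each candidate genotype of Hana, check whether crossing it with BB can produce every observed child phenotype.
  AA → possible child types {AB} ✓
  AB → possible child types {B, AB} ✓
  AO → possible child types {B, AB} ✓
  BB → possible child types {B} ✗
  BO → possible child types {B} ✗
  OO → possible child types {B} ✗

AA, AB, AO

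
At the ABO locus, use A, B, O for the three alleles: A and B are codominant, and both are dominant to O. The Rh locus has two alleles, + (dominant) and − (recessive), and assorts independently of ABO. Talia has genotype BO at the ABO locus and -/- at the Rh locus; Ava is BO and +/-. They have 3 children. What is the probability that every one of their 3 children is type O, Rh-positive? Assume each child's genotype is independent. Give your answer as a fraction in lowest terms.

1/512

ABO cross BO × BO → 1/4 O, 3/4 B.
Rh cross -/- × +/- → 1/2 Rh+, 1/2 Rh-; so P(type O, Rh-positive) = 1/4 × 1/2 = 1/8 per child.
All 3 independent: (1/8)^3 = 1/512.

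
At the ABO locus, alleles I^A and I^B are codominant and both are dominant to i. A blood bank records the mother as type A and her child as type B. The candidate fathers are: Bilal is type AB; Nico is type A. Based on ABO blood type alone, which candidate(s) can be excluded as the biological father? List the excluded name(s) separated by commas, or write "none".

A candidate is excluded only if no genotype consistent with his phenotype could produce a type B child with a type A mother.
Nico (type A): no genotype consistent with that phenotype can produce a type-B child with a type-A mother.

Nico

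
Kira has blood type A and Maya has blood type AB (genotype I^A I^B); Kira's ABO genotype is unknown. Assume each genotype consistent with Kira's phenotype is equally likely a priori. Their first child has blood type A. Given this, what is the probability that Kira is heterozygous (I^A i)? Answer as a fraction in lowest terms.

Possible genotypes: Kira ∈ {I^A I^A, I^A i}; Maya ∈ {I^A I^B}.
Weight each parental genotype pair by prior × P(type-A child):
  I^A I^A × I^A I^B: posterior weight 1/2.
  I^A i × I^A I^B: posterior weight 1/2.
Sum the posterior weight over pairs where Kira is I^A i: 1/2.

1/2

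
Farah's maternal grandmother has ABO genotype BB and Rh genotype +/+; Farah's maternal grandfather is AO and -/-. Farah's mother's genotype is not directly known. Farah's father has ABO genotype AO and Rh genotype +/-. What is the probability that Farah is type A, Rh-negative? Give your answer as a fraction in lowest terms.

3/32

Farah's mother's ABO genotype from BB × AO: 1/2 AB, 1/2 BO.
Crossing each possibility with the father AO and summing P(type A): 1/2·1/2 + 1/2·1/4 = 3/8.
Similarly for Rh via the mother's Rh distribution: P(Rh-) = 1/4.
Independent loci: 3/8 × 1/4 = 3/32.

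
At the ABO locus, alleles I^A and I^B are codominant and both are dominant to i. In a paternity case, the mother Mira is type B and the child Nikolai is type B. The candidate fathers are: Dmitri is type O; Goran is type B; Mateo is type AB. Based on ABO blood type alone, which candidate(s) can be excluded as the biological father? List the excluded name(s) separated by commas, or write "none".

A candidate is excluded only if no genotype consistent with his phenotype could produce a type B child with a type B mother.
Every candidate has at least one consistent genotype combination, so none can be excluded.

none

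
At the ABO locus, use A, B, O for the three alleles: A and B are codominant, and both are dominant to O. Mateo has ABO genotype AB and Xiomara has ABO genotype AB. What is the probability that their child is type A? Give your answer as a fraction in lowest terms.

1/4

ABO cross AB × AB → offspring phenotypes: 1/4 A, 1/4 B, 1/2 AB.
So P(type A) = 1/4.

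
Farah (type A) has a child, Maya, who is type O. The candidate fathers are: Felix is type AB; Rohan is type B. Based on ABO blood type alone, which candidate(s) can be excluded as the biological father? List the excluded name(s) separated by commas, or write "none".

Felix

A candidate is excluded only if no genotype consistent with his phenotype could produce a type O child with a type A mother.
Felix (type AB): no genotype consistent with that phenotype can produce a type-O child with a type-A mother.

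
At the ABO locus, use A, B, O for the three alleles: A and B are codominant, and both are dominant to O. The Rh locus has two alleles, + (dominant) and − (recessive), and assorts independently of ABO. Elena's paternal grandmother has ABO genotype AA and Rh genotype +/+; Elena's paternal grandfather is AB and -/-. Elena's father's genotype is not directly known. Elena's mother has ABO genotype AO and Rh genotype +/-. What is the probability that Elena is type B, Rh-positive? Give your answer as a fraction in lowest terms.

3/32

Elena's father's ABO genotype from AA × AB: 1/2 AA, 1/2 AB.
Crossing each possibility with the mother AO and summing P(type B): 1/2·0 + 1/2·1/4 = 1/8.
Similarly for Rh via the father's Rh distribution: P(Rh+) = 3/4.
Independent loci: 1/8 × 3/4 = 3/32.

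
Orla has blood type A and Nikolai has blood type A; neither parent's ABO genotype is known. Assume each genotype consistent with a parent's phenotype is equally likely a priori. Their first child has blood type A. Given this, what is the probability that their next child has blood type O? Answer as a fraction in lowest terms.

Possible genotypes: Orla ∈ {I^A I^A, I^A i}; Nikolai ∈ {I^A I^A, I^A i}.
Weight each parental genotype pair by prior × P(type-A child):
  I^A I^A × I^A I^A: posterior weight 4/15; P(next child type O) = 0.
  I^A I^A × I^A i: posterior weight 4/15; P(next child type O) = 0.
  I^A i × I^A I^A: posterior weight 4/15; P(next child type O) = 0.
  I^A i × I^A i: posterior weight 1/5; P(next child type O) = 1/4.
Weighted sum = 1/20.

1/20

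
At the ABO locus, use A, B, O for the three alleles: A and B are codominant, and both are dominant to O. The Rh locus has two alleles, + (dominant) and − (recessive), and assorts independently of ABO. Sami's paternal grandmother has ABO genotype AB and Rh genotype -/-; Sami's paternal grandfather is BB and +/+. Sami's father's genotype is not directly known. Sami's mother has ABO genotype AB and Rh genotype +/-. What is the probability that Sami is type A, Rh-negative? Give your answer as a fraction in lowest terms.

1/32

Sami's father's ABO genotype from AB × BB: 1/2 AB, 1/2 BB.
Crossing each possibility with the mother AB and summing P(type A): 1/2·1/4 + 1/2·0 = 1/8.
Similarly for Rh via the father's Rh distribution: P(Rh-) = 1/4.
Independent loci: 1/8 × 1/4 = 1/32.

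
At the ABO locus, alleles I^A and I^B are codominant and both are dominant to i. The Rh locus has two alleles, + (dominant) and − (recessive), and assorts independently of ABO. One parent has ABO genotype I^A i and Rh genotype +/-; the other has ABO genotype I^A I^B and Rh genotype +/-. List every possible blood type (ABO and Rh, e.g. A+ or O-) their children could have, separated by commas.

Gametes from I^A i × I^A I^B give offspring ABO genotypes I^A I^A, I^A I^B, I^A i, I^B i, i.e. phenotypes A, B, AB.
Rh cross +/- × +/- → phenotypes Rh+, Rh-.
Combining independently: A+, A-, B+, B-, AB+, AB-.

A+, A-, B+, B-, AB+, AB-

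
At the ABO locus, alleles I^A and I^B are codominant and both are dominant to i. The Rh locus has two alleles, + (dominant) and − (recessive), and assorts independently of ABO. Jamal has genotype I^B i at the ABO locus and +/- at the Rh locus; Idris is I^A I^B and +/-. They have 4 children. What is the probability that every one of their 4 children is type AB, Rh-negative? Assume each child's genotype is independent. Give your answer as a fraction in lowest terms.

ABO cross I^B i × I^A I^B → 1/4 A, 1/2 B, 1/4 AB.
Rh cross +/- × +/- → 3/4 Rh+, 1/4 Rh-; so P(type AB, Rh-negative) = 1/4 × 1/4 = 1/16 per child.
All 4 independent: (1/16)^4 = 1/65536.

1/65536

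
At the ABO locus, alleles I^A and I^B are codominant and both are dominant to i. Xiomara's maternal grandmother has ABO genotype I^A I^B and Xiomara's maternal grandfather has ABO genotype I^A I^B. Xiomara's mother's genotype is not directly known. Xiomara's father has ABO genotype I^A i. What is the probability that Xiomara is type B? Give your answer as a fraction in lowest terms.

Xiomara's mother's ABO genotype from I^A I^B × I^A I^B: 1/4 I^A I^A, 1/2 I^A I^B, 1/4 I^B I^B.
Crossing each possibility with the father I^A i and summing P(type B): 1/4·0 + 1/2·1/4 + 1/4·1/2 = 1/4.

1/4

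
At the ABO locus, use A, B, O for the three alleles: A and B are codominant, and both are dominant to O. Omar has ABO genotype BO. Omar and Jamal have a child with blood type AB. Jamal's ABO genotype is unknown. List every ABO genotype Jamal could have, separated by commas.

For each candidate genotype of Jamal, check whether crossing it with BO can produce every observed child phenotype.
  AA → possible child types {A, AB} ✓
  AB → possible child types {A, B, AB} ✓
  AO → possible child types {O, A, B, AB} ✓
  BB → possible child types {B} ✗
  BO → possible child types {O, B} ✗
  OO → possible child types {O, B} ✗

AA, AB, AO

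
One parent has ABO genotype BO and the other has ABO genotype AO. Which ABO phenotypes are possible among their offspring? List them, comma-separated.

Gametes from BO × AO give offspring ABO genotypes AB, AO, BO, OO, i.e. phenotypes O, A, B, AB.

O, A, B, AB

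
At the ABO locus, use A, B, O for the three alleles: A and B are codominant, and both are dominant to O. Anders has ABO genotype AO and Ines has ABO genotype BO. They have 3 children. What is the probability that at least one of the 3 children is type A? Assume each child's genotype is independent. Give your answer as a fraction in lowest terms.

ABO cross AO × BO → 1/4 O, 1/4 A, 1/4 B, 1/4 AB.
So P(type A) = 1/4 per child.
P(none) = (3/4)^3 = 27/64; P(at least one) = 1 − 27/64 = 37/64.

37/64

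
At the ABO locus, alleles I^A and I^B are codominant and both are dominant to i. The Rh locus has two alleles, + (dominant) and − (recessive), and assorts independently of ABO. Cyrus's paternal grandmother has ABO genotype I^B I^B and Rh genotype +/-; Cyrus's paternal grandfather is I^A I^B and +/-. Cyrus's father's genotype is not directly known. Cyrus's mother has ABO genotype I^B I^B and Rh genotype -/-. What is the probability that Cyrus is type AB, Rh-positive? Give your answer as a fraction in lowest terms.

1/8

Cyrus's father's ABO genotype from I^B I^B × I^A I^B: 1/2 I^A I^B, 1/2 I^B I^B.
Crossing each possibility with the mother I^B I^B and summing P(type AB): 1/2·1/2 + 1/2·0 = 1/4.
Similarly for Rh via the father's Rh distribution: P(Rh+) = 1/2.
Independent loci: 1/4 × 1/2 = 1/8.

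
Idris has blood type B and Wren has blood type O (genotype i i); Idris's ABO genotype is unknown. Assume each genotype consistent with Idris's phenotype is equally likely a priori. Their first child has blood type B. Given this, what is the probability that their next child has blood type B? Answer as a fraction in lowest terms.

5/6

Possible genotypes: Idris ∈ {I^B I^B, I^B i}; Wren ∈ {i i}.
Weight each parental genotype pair by prior × P(type-B child):
  I^B I^B × i i: posterior weight 2/3; P(next child type B) = 1.
  I^B i × i i: posterior weight 1/3; P(next child type B) = 1/2.
Weighted sum = 5/6.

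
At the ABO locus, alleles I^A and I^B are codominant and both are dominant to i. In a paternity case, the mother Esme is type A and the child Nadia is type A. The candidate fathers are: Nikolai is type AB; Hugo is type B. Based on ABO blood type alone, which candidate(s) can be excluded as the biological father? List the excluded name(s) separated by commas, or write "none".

none

A candidate is excluded only if no genotype consistent with his phenotype could produce a type A child with a type A mother.
Every candidate has at least one consistent genotype combination, so none can be excluded.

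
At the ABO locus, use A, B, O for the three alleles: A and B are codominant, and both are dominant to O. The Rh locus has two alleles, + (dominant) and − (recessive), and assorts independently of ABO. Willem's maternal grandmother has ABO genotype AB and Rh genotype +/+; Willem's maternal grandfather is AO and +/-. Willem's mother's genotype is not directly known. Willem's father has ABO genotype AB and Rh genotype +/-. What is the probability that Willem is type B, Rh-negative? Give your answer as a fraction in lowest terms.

1/32

Willem's mother's ABO genotype from AB × AO: 1/4 AA, 1/4 AB, 1/4 AO, 1/4 BO.
Crossing each possibility with the father AB and summing P(type B): 1/4·0 + 1/4·1/4 + 1/4·1/4 + 1/4·1/2 = 1/4.
Similarly for Rh via the mother's Rh distribution: P(Rh-) = 1/8.
Independent loci: 1/4 × 1/8 = 1/32.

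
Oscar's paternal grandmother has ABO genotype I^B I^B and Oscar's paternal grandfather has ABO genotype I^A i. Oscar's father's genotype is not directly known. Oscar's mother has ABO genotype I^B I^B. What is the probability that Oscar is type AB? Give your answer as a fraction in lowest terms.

Oscar's father's ABO genotype from I^B I^B × I^A i: 1/2 I^A I^B, 1/2 I^B i.
Crossing each possibility with the mother I^B I^B and summing P(type AB): 1/2·1/2 + 1/2·0 = 1/4.

1/4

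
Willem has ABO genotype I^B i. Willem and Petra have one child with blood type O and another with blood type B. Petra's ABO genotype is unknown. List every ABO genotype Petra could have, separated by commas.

I^A i, I^B i, i i

For each candidate genotype of Petra, check whether crossing it with I^B i can produce every observed child phenotype.
  I^A I^A → possible child types {A, AB} ✗
  I^A I^B → possible child types {A, B, AB} ✗
  I^A i → possible child types {O, A, B, AB} ✓
  I^B I^B → possible child types {B} ✗
  I^B i → possible child types {O, B} ✓
  i i → possible child types {O, B} ✓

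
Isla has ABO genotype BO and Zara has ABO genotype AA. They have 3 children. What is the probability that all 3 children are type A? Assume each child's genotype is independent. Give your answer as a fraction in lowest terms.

ABO cross BO × AA → 1/2 A, 1/2 AB.
So P(type A) = 1/2 per child.
All 3 independent: (1/2)^3 = 1/8.

1/8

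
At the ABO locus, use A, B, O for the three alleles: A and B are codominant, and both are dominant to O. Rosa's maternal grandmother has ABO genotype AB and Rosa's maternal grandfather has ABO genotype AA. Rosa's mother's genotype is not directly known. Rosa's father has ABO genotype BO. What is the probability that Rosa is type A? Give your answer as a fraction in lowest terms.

3/8

Rosa's mother's ABO genotype from AB × AA: 1/2 AA, 1/2 AB.
Crossing each possibility with the father BO and summing P(type A): 1/2·1/2 + 1/2·1/4 = 3/8.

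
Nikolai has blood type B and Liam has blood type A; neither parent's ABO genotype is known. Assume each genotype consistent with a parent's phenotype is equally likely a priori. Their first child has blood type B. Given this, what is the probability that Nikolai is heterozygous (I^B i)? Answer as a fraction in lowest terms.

1/3

Possible genotypes: Nikolai ∈ {I^B I^B, I^B i}; Liam ∈ {I^A I^A, I^A i}.
Weight each parental genotype pair by prior × P(type-B child):
  I^B I^B × I^A i: posterior weight 2/3.
  I^B i × I^A i: posterior weight 1/3.
Sum the posterior weight over pairs where Nikolai is I^B i: 1/3.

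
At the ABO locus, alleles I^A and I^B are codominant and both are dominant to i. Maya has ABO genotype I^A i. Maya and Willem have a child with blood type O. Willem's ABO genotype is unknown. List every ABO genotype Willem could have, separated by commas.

I^A i, I^B i, i i

For each candidate genotype of Willem, check whether crossing it with I^A i can produce every observed child phenotype.
  I^A I^A → possible child types {A} ✗
  I^A I^B → possible child types {A, B, AB} ✗
  I^A i → possible child types {O, A} ✓
  I^B I^B → possible child types {B, AB} ✗
  I^B i → possible child types {O, A, B, AB} ✓
  i i → possible child types {O, A} ✓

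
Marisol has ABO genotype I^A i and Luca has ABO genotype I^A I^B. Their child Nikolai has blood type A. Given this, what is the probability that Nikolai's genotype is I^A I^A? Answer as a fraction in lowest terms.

Cross I^A i × I^A I^B → 1/4 I^A I^A, 1/4 I^A I^B, 1/4 I^A i, 1/4 I^B i.
Type-A genotypes among offspring: I^A I^A (1/4), I^A i (1/4); total 1/2.
P(I^A I^A | type A) = (1/4) / (1/2) = 1/2.

1/2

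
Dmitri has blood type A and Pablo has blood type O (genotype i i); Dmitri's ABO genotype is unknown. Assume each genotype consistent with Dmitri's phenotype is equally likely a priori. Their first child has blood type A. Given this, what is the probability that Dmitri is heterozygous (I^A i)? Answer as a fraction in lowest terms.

Possible genotypes: Dmitri ∈ {I^A I^A, I^A i}; Pablo ∈ {i i}.
Weight each parental genotype pair by prior × P(type-A child):
  I^A I^A × i i: posterior weight 2/3.
  I^A i × i i: posterior weight 1/3.
Sum the posterior weight over pairs where Dmitri is I^A i: 1/3.

1/3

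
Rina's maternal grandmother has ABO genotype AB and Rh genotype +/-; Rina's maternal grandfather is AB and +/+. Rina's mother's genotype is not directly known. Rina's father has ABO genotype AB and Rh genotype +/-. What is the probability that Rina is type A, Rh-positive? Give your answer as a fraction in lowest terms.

7/32

Rina's mother's ABO genotype from AB × AB: 1/4 AA, 1/2 AB, 1/4 BB.
Crossing each possibility with the father AB and summing P(type A): 1/4·1/2 + 1/2·1/4 + 1/4·0 = 1/4.
Similarly for Rh via the mother's Rh distribution: P(Rh+) = 7/8.
Independent loci: 1/4 × 7/8 = 7/32.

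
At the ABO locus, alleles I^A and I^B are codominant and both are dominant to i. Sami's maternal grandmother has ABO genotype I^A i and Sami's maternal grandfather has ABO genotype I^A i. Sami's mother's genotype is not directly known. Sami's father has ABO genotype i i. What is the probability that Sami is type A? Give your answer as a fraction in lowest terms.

Sami's mother's ABO genotype from I^A i × I^A i: 1/4 I^A I^A, 1/2 I^A i, 1/4 i i.
Crossing each possibility with the father i i and summing P(type A): 1/4·1 + 1/2·1/2 + 1/4·0 = 1/2.

1/2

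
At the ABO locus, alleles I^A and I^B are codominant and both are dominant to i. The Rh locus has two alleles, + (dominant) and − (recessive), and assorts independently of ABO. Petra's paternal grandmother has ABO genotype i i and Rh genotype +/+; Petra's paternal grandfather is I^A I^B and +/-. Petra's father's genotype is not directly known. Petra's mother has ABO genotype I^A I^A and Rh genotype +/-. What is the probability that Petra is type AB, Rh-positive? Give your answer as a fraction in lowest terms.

Petra's father's ABO genotype from i i × I^A I^B: 1/2 I^A i, 1/2 I^B i.
Crossing each possibility with the mother I^A I^A and summing P(type AB): 1/2·0 + 1/2·1/2 = 1/4.
Similarly for Rh via the father's Rh distribution: P(Rh+) = 7/8.
Independent loci: 1/4 × 7/8 = 7/32.

7/32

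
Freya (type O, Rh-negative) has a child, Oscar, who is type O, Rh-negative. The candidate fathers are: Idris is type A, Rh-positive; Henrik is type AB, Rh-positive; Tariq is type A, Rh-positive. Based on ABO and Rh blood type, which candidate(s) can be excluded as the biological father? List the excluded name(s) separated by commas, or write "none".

Henrik

A candidate is excluded only if no genotype consistent with his phenotype could produce a type O, Rh-negative child with a type O, Rh-negative mother.
Henrik (type AB, Rh+): no genotype consistent with that phenotype can produce a type-O Rh- child with a type-O mother.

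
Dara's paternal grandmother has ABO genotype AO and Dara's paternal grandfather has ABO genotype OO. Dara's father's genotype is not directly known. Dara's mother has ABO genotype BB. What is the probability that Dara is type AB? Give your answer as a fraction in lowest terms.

Dara's father's ABO genotype from AO × OO: 1/2 AO, 1/2 OO.
Crossing each possibility with the mother BB and summing P(type AB): 1/2·1/2 + 1/2·0 = 1/4.

1/4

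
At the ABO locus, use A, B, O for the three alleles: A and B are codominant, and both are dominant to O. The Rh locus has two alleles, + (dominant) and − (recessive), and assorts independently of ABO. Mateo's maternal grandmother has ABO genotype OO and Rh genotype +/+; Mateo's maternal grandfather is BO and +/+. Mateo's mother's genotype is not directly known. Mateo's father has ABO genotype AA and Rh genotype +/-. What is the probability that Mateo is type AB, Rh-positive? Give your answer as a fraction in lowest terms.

Mateo's mother's ABO genotype from OO × BO: 1/2 BO, 1/2 OO.
Crossing each possibility with the father AA and summing P(type AB): 1/2·1/2 + 1/2·0 = 1/4.
Similarly for Rh via the mother's Rh distribution: P(Rh+) = 1.
Independent loci: 1/4 × 1 = 1/4.

1/4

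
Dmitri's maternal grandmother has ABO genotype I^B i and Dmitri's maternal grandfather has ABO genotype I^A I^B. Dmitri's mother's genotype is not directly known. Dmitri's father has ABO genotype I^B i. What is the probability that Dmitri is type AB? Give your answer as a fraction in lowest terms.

1/8

Dmitri's mother's ABO genotype from I^B i × I^A I^B: 1/4 I^A I^B, 1/4 I^A i, 1/4 I^B I^B, 1/4 I^B i.
Crossing each possibility with the father I^B i and summing P(type AB): 1/4·1/4 + 1/4·1/4 + 1/4·0 + 1/4·0 = 1/8.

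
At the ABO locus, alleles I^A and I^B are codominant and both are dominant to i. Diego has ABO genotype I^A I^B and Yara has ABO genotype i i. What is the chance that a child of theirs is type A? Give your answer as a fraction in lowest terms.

ABO cross I^A I^B × i i → offspring phenotypes: 1/2 A, 1/2 B.
So P(type A) = 1/2.

1/2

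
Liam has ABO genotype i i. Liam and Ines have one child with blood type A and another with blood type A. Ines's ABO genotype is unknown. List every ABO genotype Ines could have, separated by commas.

For each candidate genotype of Ines, check whether crossing it with i i can produce every observed child phenotype.
  I^A I^A → possible child types {A} ✓
  I^A I^B → possible child types {A, B} ✓
  I^A i → possible child types {O, A} ✓
  I^B I^B → possible child types {B} ✗
  I^B i → possible child types {O, B} ✗
  i i → possible child types {O} ✗

I^A I^A, I^A I^B, I^A i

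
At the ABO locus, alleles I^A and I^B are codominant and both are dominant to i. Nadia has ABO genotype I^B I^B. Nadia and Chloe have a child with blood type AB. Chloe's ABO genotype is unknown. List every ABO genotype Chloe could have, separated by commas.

For each candidate genotype of Chloe, check whether crossing it with I^B I^B can produce every observed child phenotype.
  I^A I^A → possible child types {AB} ✓
  I^A I^B → possible child types {B, AB} ✓
  I^A i → possible child types {B, AB} ✓
  I^B I^B → possible child types {B} ✗
  I^B i → possible child types {B} ✗
  i i → possible child types {B} ✗

I^A I^A, I^A I^B, I^A i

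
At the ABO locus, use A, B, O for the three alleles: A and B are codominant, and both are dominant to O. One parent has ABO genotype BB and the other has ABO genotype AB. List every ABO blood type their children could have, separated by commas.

Gametes from BB × AB give offspring ABO genotypes AB, BB, i.e. phenotypes B, AB.

B, AB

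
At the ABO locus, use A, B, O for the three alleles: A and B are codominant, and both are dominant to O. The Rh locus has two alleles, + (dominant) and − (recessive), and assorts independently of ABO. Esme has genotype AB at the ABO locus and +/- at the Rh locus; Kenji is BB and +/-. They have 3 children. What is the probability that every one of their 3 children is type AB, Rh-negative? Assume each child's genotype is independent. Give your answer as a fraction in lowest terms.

1/512

ABO cross AB × BB → 1/2 B, 1/2 AB.
Rh cross +/- × +/- → 3/4 Rh+, 1/4 Rh-; so P(type AB, Rh-negative) = 1/2 × 1/4 = 1/8 per child.
All 3 independent: (1/8)^3 = 1/512.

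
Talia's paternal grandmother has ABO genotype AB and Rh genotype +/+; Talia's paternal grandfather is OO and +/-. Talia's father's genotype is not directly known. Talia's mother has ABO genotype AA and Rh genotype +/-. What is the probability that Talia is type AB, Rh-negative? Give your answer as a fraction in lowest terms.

1/32

Talia's father's ABO genotype from AB × OO: 1/2 AO, 1/2 BO.
Crossing each possibility with the mother AA and summing P(type AB): 1/2·0 + 1/2·1/2 = 1/4.
Similarly for Rh via the father's Rh distribution: P(Rh-) = 1/8.
Independent loci: 1/4 × 1/8 = 1/32.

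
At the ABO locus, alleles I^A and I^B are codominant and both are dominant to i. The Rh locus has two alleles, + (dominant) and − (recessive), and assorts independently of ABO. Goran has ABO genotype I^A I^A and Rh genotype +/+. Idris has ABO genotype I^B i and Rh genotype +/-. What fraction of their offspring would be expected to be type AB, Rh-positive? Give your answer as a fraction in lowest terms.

1/2

ABO cross I^A I^A × I^B i → offspring phenotypes: 1/2 A, 1/2 AB.
Rh cross +/+ × +/- → 1 Rh+.
Independent loci: P(type AB, Rh-positive) = 1/2 × 1 = 1/2.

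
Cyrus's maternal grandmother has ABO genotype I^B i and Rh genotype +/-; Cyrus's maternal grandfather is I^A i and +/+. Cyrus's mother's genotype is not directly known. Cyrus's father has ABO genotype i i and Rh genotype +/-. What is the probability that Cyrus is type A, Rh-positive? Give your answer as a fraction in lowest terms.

7/32

Cyrus's mother's ABO genotype from I^B i × I^A i: 1/4 I^A I^B, 1/4 I^A i, 1/4 I^B i, 1/4 i i.
Crossing each possibility with the father i i and summing P(type A): 1/4·1/2 + 1/4·1/2 + 1/4·0 + 1/4·0 = 1/4.
Similarly for Rh via the mother's Rh distribution: P(Rh+) = 7/8.
Independent loci: 1/4 × 7/8 = 7/32.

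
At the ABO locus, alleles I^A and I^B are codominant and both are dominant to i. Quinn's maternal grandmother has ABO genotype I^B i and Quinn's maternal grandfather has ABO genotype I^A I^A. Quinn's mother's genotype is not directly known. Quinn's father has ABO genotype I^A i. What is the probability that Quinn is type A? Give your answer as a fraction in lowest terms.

5/8

Quinn's mother's ABO genotype from I^B i × I^A I^A: 1/2 I^A I^B, 1/2 I^A i.
Crossing each possibility with the father I^A i and summing P(type A): 1/2·1/2 + 1/2·3/4 = 5/8.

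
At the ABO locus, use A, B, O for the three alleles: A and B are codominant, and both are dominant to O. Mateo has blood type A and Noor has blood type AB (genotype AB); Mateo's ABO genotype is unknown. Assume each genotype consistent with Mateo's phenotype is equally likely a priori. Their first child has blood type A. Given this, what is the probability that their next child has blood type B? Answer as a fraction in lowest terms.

1/8

Possible genotypes: Mateo ∈ {AA, AO}; Noor ∈ {AB}.
Weight each parental genotype pair by prior × P(type-A child):
  AA × AB: posterior weight 1/2; P(next child type B) = 0.
  AO × AB: posterior weight 1/2; P(next child type B) = 1/4.
Weighted sum = 1/8.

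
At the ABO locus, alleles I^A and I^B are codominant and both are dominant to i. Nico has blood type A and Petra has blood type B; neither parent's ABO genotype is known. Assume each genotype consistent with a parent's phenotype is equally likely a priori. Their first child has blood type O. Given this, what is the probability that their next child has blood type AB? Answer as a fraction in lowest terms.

1/4

Possible genotypes: Nico ∈ {I^A I^A, I^A i}; Petra ∈ {I^B I^B, I^B i}.
Weight each parental genotype pair by prior × P(type-O child):
  I^A i × I^B i: posterior weight 1; P(next child type AB) = 1/4.
Weighted sum = 1/4.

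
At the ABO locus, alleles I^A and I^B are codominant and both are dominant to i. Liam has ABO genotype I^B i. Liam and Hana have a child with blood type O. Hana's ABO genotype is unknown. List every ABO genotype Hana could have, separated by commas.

For each candidate genotype of Hana, check whether crossing it with I^B i can produce every observed child phenotype.
  I^A I^A → possible child types {A, AB} ✗
  I^A I^B → possible child types {A, B, AB} ✗
  I^A i → possible child types {O, A, B, AB} ✓
  I^B I^B → possible child types {B} ✗
  I^B i → possible child types {O, B} ✓
  i i → possible child types {O, B} ✓

I^A i, I^B i, i i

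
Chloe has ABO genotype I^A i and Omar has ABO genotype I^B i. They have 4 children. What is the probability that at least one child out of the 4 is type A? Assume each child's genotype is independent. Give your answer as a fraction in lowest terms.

ABO cross I^A i × I^B i → 1/4 O, 1/4 A, 1/4 B, 1/4 AB.
So P(type A) = 1/4 per child.
P(none) = (3/4)^4 = 81/256; P(at least one) = 1 − 81/256 = 175/256.

175/256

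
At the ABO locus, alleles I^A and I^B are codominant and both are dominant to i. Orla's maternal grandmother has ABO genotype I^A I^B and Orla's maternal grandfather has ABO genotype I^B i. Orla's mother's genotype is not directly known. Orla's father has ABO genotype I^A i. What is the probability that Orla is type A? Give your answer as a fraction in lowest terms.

Orla's mother's ABO genotype from I^A I^B × I^B i: 1/4 I^A I^B, 1/4 I^A i, 1/4 I^B I^B, 1/4 I^B i.
Crossing each possibility with the father I^A i and summing P(type A): 1/4·1/2 + 1/4·3/4 + 1/4·0 + 1/4·1/4 = 3/8.

3/8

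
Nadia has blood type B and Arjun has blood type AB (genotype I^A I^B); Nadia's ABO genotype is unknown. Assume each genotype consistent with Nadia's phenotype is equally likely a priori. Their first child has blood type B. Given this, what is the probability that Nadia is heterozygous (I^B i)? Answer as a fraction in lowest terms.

Possible genotypes: Nadia ∈ {I^B I^B, I^B i}; Arjun ∈ {I^A I^B}.
Weight each parental genotype pair by prior × P(type-B child):
  I^B I^B × I^A I^B: posterior weight 1/2.
  I^B i × I^A I^B: posterior weight 1/2.
Sum the posterior weight over pairs where Nadia is I^B i: 1/2.

1/2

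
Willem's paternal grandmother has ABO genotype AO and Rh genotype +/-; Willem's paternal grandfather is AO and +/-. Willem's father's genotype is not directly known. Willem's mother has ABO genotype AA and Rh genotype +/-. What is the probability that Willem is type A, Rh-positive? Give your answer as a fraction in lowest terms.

3/4

Willem's father's ABO genotype from AO × AO: 1/4 AA, 1/2 AO, 1/4 OO.
Crossing each possibility with the mother AA and summing P(type A): 1/4·1 + 1/2·1 + 1/4·1 = 1.
Similarly for Rh via the father's Rh distribution: P(Rh+) = 3/4.
Independent loci: 1 × 3/4 = 3/4.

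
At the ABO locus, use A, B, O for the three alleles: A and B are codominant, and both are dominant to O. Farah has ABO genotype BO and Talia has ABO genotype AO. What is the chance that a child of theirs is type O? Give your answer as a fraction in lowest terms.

1/4

ABO cross BO × AO → offspring phenotypes: 1/4 O, 1/4 A, 1/4 B, 1/4 AB.
So P(type O) = 1/4.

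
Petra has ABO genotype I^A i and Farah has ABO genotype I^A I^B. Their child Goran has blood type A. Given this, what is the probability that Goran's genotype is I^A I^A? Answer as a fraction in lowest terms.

Cross I^A i × I^A I^B → 1/4 I^A I^A, 1/4 I^A I^B, 1/4 I^A i, 1/4 I^B i.
Type-A genotypes among offspring: I^A I^A (1/4), I^A i (1/4); total 1/2.
P(I^A I^A | type A) = (1/4) / (1/2) = 1/2.

1/2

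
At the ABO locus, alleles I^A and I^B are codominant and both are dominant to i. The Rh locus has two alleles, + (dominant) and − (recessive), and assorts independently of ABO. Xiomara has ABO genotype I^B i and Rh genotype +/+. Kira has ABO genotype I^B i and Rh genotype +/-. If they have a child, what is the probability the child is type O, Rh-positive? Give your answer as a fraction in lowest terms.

1/4

ABO cross I^B i × I^B i → offspring phenotypes: 1/4 O, 3/4 B.
Rh cross +/+ × +/- → 1 Rh+.
Independent loci: P(type O, Rh-positive) = 1/4 × 1 = 1/4.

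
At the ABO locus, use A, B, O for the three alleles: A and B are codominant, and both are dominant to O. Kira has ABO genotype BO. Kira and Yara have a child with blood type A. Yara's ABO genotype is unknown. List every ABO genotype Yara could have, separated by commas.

AA, AB, AO

For each candidate genotype of Yara, check whether crossing it with BO can produce every observed child phenotype.
  AA → possible child types {A, AB} ✓
  AB → possible child types {A, B, AB} ✓
  AO → possible child types {O, A, B, AB} ✓
  BB → possible child types {B} ✗
  BO → possible child types {O, B} ✗
  OO → possible child types {O, B} ✗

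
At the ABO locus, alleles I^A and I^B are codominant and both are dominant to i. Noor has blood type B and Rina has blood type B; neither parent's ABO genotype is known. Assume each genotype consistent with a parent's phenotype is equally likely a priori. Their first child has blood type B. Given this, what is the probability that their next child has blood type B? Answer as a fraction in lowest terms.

19/20

Possible genotypes: Noor ∈ {I^B I^B, I^B i}; Rina ∈ {I^B I^B, I^B i}.
Weight each parental genotype pair by prior × P(type-B child):
  I^B I^B × I^B I^B: posterior weight 4/15; P(next child type B) = 1.
  I^B I^B × I^B i: posterior weight 4/15; P(next child type B) = 1.
  I^B i × I^B I^B: posterior weight 4/15; P(next child type B) = 1.
  I^B i × I^B i: posterior weight 1/5; P(next child type B) = 3/4.
Weighted sum = 19/20.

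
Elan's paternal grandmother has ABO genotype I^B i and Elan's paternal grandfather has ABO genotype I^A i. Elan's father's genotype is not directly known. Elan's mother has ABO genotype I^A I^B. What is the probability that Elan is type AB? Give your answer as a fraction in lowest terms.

Elan's father's ABO genotype from I^B i × I^A i: 1/4 I^A I^B, 1/4 I^A i, 1/4 I^B i, 1/4 i i.
Crossing each possibility with the mother I^A I^B and summing P(type AB): 1/4·1/2 + 1/4·1/4 + 1/4·1/4 + 1/4·0 = 1/4.

1/4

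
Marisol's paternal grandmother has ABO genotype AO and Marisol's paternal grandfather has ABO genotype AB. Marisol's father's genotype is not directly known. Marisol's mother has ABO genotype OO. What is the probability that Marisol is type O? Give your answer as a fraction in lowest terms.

1/4

Marisol's father's ABO genotype from AO × AB: 1/4 AA, 1/4 AB, 1/4 AO, 1/4 BO.
Crossing each possibility with the mother OO and summing P(type O): 1/4·0 + 1/4·0 + 1/4·1/2 + 1/4·1/2 = 1/4.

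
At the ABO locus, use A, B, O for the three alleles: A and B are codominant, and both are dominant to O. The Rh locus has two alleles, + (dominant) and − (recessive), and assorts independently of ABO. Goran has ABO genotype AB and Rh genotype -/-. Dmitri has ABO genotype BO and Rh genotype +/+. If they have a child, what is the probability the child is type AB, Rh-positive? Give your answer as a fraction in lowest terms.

ABO cross AB × BO → offspring phenotypes: 1/4 A, 1/2 B, 1/4 AB.
Rh cross -/- × +/+ → 1 Rh+.
Independent loci: P(type AB, Rh-positive) = 1/4 × 1 = 1/4.

1/4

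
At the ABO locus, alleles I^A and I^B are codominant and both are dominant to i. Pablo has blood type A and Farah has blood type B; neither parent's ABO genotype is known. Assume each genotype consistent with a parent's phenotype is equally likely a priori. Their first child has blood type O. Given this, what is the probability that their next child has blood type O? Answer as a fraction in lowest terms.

1/4

Possible genotypes: Pablo ∈ {I^A I^A, I^A i}; Farah ∈ {I^B I^B, I^B i}.
Weight each parental genotype pair by prior × P(type-O child):
  I^A i × I^B i: posterior weight 1; P(next child type O) = 1/4.
Weighted sum = 1/4.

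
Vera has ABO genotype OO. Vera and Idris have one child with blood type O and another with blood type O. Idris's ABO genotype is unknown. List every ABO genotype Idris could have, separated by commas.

AO, BO, OO

For each candidate genotype of Idris, check whether crossing it with OO can produce every observed child phenotype.
  AA → possible child types {A} ✗
  AB → possible child types {A, B} ✗
  AO → possible child types {O, A} ✓
  BB → possible child types {B} ✗
  BO → possible child types {O, B} ✓
  OO → possible child types {O} ✓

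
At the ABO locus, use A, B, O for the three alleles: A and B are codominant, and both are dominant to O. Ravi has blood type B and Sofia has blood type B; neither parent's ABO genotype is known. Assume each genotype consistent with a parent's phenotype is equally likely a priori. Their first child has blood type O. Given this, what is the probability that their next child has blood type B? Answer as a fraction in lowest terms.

3/4

Possible genotypes: Ravi ∈ {BB, BO}; Sofia ∈ {BB, BO}.
Weight each parental genotype pair by prior × P(type-O child):
  BO × BO: posterior weight 1; P(next child type B) = 3/4.
Weighted sum = 3/4.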